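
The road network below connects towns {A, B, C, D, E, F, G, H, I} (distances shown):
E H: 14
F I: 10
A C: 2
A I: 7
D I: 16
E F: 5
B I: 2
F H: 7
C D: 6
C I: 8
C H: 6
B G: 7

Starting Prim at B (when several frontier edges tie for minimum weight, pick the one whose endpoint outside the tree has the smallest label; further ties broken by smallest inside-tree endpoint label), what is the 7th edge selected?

E-F

Prim's algorithm from B:
Step 1: frontier [B I 2, B G 7] → take B I (2); add I.
Step 2: frontier [B G 7, A I 7, C I 8, F I 10, D I 16] → take A I (7); add A.
Step 3: frontier [A C 2, B G 7, C I 8, F I 10, D I 16] → take A C (2); add C.
Step 4: frontier [B G 7, C D 6, C H 6, F I 10, D I 16] → take C D (6); add D.
Step 5: frontier [B G 7, C H 6, F I 10] → take C H (6); add H.
Step 6: frontier [B G 7, F H 7, E H 14, F I 10] → take F H (7); add F.
Step 7: frontier [B G 7, E F 5, E H 14] → take E F (5); add E.
Step 8: frontier [B G 7] → take B G (7); add G.
The 7th edge added is E F.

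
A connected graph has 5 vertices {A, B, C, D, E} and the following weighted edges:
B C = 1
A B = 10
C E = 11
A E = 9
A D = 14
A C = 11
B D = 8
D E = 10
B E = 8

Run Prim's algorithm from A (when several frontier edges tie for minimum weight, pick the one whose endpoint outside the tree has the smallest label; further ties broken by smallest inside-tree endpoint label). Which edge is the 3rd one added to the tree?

Prim, starting at A.
Step 1: frontier [A E 9, A B 10, A C 11, A D 14] → take A E (9); add E.
Step 2: frontier [A B 10, A C 11, A D 14, B E 8, D E 10, C E 11] → take B E (8); add B.
Step 3: frontier [A C 11, A D 14, B C 1, B D 8, D E 10, C E 11] → take B C (1); add C.
Step 4: frontier [A D 14, B D 8, D E 10] → take B D (8); add D.
The 3rd edge added is B C.

B-C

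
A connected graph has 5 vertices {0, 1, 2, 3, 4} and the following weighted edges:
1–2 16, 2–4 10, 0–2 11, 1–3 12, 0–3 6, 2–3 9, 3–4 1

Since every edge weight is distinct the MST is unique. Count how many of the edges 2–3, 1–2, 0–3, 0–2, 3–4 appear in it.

3

Kruskal's algorithm — process edges by increasing weight (ties by edge label):
3–4 (1): add — endpoints in different components.
0–3 (6): add — endpoints in different components.
2–3 (9): add — endpoints in different components.
2–4 (10): skip — 2 and 4 already connected.
0–2 (11): skip — 0 and 2 already connected.
1–3 (12): add — endpoints in different components.
MST edge set: {3–4, 0–3, 2–3, 1–3}.
Of the listed edges, {2–3, 0–3, 3–4} are in the MST → 3.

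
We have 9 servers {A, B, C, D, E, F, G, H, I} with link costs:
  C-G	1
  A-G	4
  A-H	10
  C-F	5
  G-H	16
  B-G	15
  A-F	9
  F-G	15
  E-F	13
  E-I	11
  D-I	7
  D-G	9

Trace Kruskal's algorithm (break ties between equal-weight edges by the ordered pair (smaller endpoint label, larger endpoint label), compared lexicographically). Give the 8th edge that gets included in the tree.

B-G

Kruskal's algorithm — process edges by increasing weight (ties by edge label):
C-G (1): add — endpoints in different components.
A-G (4): add — endpoints in different components.
C-F (5): add — endpoints in different components.
D-I (7): add — endpoints in different components.
A-F (9): skip — A and F already connected.
D-G (9): add — endpoints in different components.
A-H (10): add — endpoints in different components.
E-I (11): add — endpoints in different components.
E-F (13): skip — E and F already connected.
B-G (15): add — endpoints in different components.
The 8th edge added is B-G.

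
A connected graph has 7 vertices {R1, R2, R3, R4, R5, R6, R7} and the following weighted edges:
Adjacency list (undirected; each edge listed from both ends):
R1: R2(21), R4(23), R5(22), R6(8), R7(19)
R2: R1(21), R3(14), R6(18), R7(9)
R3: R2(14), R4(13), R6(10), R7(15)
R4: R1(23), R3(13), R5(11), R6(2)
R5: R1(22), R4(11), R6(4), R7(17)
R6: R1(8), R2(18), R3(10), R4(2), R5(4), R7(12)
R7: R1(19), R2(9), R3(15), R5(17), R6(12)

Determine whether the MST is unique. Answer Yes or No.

Kruskal: consider edges lightest-first.
R4–R6 (2): add. Components now {R3} {R4,R6} {R7} {R2} {R1} {R5}
R5–R6 (4): add. Components now {R3} {R4,R5,R6} {R7} {R2} {R1}
R1–R6 (8): add. Components now {R3} {R1,R4,R5,R6} {R7} {R2}
R2–R7 (9): add. Components now {R3} {R1,R4,R5,R6} {R2,R7}
R3–R6 (10): add. Components now {R1,R3,R4,R5,R6} {R2,R7}
R4–R5 (11): skip — R4 and R5 already connected.
R6–R7 (12): add. Components now {R1,R2,R3,R4,R5,R6,R7}
Every non-tree edge has weight strictly greater than the heaviest edge on the tree path between its endpoints, so the MST is unique.

Yes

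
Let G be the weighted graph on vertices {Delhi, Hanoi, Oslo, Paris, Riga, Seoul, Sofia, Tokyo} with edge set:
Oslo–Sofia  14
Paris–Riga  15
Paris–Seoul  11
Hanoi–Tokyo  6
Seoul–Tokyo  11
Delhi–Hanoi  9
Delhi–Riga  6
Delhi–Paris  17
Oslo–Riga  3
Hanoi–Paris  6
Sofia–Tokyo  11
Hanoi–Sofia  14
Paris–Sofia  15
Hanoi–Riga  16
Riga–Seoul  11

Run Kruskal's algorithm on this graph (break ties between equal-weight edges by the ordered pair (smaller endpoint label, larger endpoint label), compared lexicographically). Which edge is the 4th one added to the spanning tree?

Hanoi-Tokyo

Kruskal's algorithm — process edges by increasing weight (ties by edge label):
Oslo–Riga (3): add — endpoints in different components.
Delhi–Riga (6): add — endpoints in different components.
Hanoi–Paris (6): add — endpoints in different components.
Hanoi–Tokyo (6): add — endpoints in different components.
Delhi–Hanoi (9): add — endpoints in different components.
Paris–Seoul (11): add — endpoints in different components.
Riga–Seoul (11): skip — Seoul and Riga already connected.
Seoul–Tokyo (11): skip — Tokyo and Seoul already connected.
Sofia–Tokyo (11): add — endpoints in different components.
The 4th edge added is Hanoi–Tokyo.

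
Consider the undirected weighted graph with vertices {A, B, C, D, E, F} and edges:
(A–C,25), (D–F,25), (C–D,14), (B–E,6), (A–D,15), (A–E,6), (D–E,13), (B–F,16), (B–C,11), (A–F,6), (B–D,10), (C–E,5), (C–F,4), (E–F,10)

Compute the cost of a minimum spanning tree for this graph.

Grow the tree from F using Prim:
Step 1: cheapest edge leaving the tree is C–F (4); add C.
Step 2: cheapest edge leaving the tree is C–E (5); add E.
Step 3: cheapest edge leaving the tree is A–E (6); add A.
Step 4: cheapest edge leaving the tree is B–E (6); add B.
Step 5: cheapest edge leaving the tree is B–D (10); add D.
MST edges: C–F, C–E, A–E, B–E, B–D; total weight 4+5+6+6+10 = 31.

31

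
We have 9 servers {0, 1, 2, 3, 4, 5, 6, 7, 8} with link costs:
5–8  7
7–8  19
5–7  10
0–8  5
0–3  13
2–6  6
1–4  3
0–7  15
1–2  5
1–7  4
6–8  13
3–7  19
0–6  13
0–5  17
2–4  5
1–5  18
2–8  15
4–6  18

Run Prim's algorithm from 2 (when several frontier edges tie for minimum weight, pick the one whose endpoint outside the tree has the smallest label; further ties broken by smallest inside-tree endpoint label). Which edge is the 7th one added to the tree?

0-8

Grow the tree from 2 using Prim:
Step 1: cheapest edge leaving the tree is 1–2 (5); add 1.
Step 2: cheapest edge leaving the tree is 1–4 (3); add 4.
Step 3: cheapest edge leaving the tree is 1–7 (4); add 7.
Step 4: cheapest edge leaving the tree is 2–6 (6); add 6.
Step 5: cheapest edge leaving the tree is 5–7 (10); add 5.
Step 6: cheapest edge leaving the tree is 5–8 (7); add 8.
Step 7: cheapest edge leaving the tree is 0–8 (5); add 0.
Step 8: cheapest edge leaving the tree is 0–3 (13); add 3.
The 7th edge added is 0–8.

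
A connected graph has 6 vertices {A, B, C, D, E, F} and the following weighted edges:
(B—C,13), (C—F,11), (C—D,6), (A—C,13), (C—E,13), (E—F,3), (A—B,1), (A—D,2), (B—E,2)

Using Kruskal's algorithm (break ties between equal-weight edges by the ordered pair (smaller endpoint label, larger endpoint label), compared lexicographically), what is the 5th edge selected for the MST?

Kruskal's algorithm — process edges by increasing weight (ties by edge label):
A—B (1): add. Components now {A,B} {C} {D} {E} {F}
A—D (2): add. Components now {A,B,D} {C} {E} {F}
B—E (2): add. Components now {A,B,D,E} {C} {F}
E—F (3): add. Components now {A,B,D,E,F} {C}
C—D (6): add. Components now {A,B,C,D,E,F}
The 5th edge added is C—D.

C-D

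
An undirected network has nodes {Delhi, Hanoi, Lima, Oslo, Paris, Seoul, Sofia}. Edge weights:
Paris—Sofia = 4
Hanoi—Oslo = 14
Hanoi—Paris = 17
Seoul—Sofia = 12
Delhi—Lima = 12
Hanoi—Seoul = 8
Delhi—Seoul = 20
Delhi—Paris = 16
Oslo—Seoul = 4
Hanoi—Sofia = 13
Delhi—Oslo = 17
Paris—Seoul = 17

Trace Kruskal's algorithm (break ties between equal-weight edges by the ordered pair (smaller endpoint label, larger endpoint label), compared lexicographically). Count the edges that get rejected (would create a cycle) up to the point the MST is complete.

Kruskal's algorithm — process edges by increasing weight (ties by edge label):
Oslo—Seoul (4): add — endpoints in different components.
Paris—Sofia (4): add — endpoints in different components.
Hanoi—Seoul (8): add — endpoints in different components.
Delhi—Lima (12): add — endpoints in different components.
Seoul—Sofia (12): add — endpoints in different components.
Hanoi—Sofia (13): skip — Hanoi and Sofia already connected.
Hanoi—Oslo (14): skip — Oslo and Hanoi already connected.
Delhi—Paris (16): add — endpoints in different components.
Edges rejected before the tree was complete: 2.

2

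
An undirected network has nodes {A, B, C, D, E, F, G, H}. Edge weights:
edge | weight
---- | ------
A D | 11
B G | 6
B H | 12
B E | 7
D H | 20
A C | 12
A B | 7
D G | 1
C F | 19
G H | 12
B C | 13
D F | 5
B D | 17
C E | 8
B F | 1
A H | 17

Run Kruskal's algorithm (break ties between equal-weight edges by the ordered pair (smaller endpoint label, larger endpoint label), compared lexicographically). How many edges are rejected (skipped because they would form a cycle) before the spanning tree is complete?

3

Sort edges by weight, then run Kruskal:
B F (1): add — endpoints in different components.
D G (1): add — endpoints in different components.
D F (5): add — endpoints in different components.
B G (6): skip — B and G already connected.
A B (7): add — endpoints in different components.
B E (7): add — endpoints in different components.
C E (8): add — endpoints in different components.
A D (11): skip — A and D already connected.
A C (12): skip — A and C already connected.
B H (12): add — endpoints in different components.
Edges rejected before the tree was complete: 3.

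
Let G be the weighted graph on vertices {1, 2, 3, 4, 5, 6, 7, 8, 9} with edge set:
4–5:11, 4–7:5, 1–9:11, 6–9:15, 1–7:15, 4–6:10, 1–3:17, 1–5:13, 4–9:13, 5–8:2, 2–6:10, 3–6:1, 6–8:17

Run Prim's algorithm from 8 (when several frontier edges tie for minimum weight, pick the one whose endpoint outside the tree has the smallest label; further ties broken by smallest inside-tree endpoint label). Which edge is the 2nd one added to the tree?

4-5

Prim's algorithm from 8:
Step 1: cheapest edge leaving the tree is 5–8 (2); add 5.
Step 2: cheapest edge leaving the tree is 4–5 (11); add 4.
Step 3: cheapest edge leaving the tree is 4–7 (5); add 7.
Step 4: cheapest edge leaving the tree is 4–6 (10); add 6.
Step 5: cheapest edge leaving the tree is 3–6 (1); add 3.
Step 6: cheapest edge leaving the tree is 2–6 (10); add 2.
Step 7: cheapest edge leaving the tree is 1–5 (13); add 1.
Step 8: cheapest edge leaving the tree is 1–9 (11); add 9.
The 2nd edge added is 4–5.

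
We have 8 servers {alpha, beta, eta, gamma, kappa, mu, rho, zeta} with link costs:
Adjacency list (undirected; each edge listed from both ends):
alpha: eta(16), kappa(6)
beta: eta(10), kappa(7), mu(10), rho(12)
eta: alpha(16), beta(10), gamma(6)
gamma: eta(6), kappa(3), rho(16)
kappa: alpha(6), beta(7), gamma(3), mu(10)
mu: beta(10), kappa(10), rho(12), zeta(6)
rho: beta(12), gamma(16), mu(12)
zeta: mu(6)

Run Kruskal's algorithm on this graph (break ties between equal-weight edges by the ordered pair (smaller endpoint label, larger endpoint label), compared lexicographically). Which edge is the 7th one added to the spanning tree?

Kruskal's algorithm — process edges by increasing weight (ties by edge label):
gamma-kappa (3): add — endpoints in different components.
alpha-kappa (6): add — endpoints in different components.
eta-gamma (6): add — endpoints in different components.
mu-zeta (6): add — endpoints in different components.
beta-kappa (7): add — endpoints in different components.
beta-eta (10): skip — beta and eta already connected.
beta-mu (10): add — endpoints in different components.
kappa-mu (10): skip — kappa and mu already connected.
beta-rho (12): add — endpoints in different components.
The 7th edge added is beta-rho.

beta-rho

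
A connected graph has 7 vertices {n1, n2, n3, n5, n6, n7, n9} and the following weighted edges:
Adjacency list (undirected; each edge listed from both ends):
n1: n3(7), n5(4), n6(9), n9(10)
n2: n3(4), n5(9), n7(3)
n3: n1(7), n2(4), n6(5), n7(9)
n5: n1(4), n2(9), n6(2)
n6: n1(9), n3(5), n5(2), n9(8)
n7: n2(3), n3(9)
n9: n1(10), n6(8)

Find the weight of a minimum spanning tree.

Prim's algorithm from n3:
Step 1: cheapest edge leaving the tree is n2-n3 (4); add n2.
Step 2: cheapest edge leaving the tree is n2-n7 (3); add n7.
Step 3: cheapest edge leaving the tree is n3-n6 (5); add n6.
Step 4: cheapest edge leaving the tree is n5-n6 (2); add n5.
Step 5: cheapest edge leaving the tree is n1-n5 (4); add n1.
Step 6: cheapest edge leaving the tree is n6-n9 (8); add n9.
MST edges: n2-n3, n2-n7, n3-n6, n5-n6, n1-n5, n6-n9; total weight 4+3+5+2+4+8 = 26.

26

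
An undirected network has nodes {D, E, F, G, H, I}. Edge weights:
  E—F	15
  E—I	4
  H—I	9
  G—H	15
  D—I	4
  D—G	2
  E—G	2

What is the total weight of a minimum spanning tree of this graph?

Kruskal: consider edges lightest-first.
D—G (2): add. Components now {D,G} {E} {F} {H} {I}
E—G (2): add. Components now {D,E,G} {F} {H} {I}
D—I (4): add. Components now {D,E,G,I} {F} {H}
E—I (4): skip — E and I already connected.
H—I (9): add. Components now {D,E,G,H,I} {F}
E—F (15): add. Components now {D,E,F,G,H,I}
MST edges: D—G, E—G, D—I, H—I, E—F; total weight 2+2+4+9+15 = 32.

32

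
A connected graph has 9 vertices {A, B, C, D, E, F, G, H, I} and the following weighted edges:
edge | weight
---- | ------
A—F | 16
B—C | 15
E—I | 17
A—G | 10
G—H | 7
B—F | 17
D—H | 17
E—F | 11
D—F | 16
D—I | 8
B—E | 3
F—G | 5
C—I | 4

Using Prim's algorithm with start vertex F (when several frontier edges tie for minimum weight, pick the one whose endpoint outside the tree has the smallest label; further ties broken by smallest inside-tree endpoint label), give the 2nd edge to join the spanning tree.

G-H

Prim, starting at F.
Step 1: frontier [F—G 5, E—F 11, A—F 16, D—F 16, B—F 17] → take F—G (5); add G.
Step 2: frontier [E—F 11, A—F 16, D—F 16, B—F 17, G—H 7, A—G 10] → take G—H (7); add H.
Step 3: frontier [E—F 11, A—F 16, D—F 16, B—F 17, A—G 10, D—H 17] → take A—G (10); add A.
Step 4: frontier [E—F 11, D—F 16, B—F 17, D—H 17] → take E—F (11); add E.
Step 5: frontier [B—E 3, E—I 17, D—F 16, B—F 17, D—H 17] → take B—E (3); add B.
Step 6: frontier [B—C 15, E—I 17, D—F 16, D—H 17] → take B—C (15); add C.
Step 7: frontier [C—I 4, E—I 17, D—F 16, D—H 17] → take C—I (4); add I.
Step 8: frontier [D—F 16, D—H 17, D—I 8] → take D—I (8); add D.
The 2nd edge added is G—H.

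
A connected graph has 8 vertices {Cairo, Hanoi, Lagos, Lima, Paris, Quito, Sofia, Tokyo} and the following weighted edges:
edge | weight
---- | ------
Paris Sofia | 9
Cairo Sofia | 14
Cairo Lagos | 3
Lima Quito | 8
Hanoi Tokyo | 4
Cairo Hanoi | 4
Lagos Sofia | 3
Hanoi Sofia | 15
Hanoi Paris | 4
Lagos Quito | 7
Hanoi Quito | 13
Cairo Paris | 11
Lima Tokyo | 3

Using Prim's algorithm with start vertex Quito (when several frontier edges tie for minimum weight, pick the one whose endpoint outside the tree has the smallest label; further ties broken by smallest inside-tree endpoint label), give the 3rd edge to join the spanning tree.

Grow the tree from Quito using Prim:
Step 1: frontier [Lagos Quito 7, Lima Quito 8, Hanoi Quito 13] → take Lagos Quito (7); add Lagos.
Step 2: frontier [Cairo Lagos 3, Lagos Sofia 3, Lima Quito 8, Hanoi Quito 13] → take Cairo Lagos (3); add Cairo.
Step 3: frontier [Cairo Hanoi 4, Cairo Paris 11, Cairo Sofia 14, Lagos Sofia 3, Lima Quito 8, Hanoi Quito 13] → take Lagos Sofia (3); add Sofia.
Step 4: frontier [Cairo Hanoi 4, Cairo Paris 11, Lima Quito 8, Hanoi Quito 13, Paris Sofia 9, Hanoi Sofia 15] → take Cairo Hanoi (4); add Hanoi.
Step 5: frontier [Cairo Paris 11, Hanoi Paris 4, Hanoi Tokyo 4, Lima Quito 8, Paris Sofia 9] → take Hanoi Paris (4); add Paris.
Step 6: frontier [Hanoi Tokyo 4, Lima Quito 8] → take Hanoi Tokyo (4); add Tokyo.
Step 7: frontier [Lima Quito 8, Lima Tokyo 3] → take Lima Tokyo (3); add Lima.
The 3rd edge added is Lagos Sofia.

Lagos-Sofia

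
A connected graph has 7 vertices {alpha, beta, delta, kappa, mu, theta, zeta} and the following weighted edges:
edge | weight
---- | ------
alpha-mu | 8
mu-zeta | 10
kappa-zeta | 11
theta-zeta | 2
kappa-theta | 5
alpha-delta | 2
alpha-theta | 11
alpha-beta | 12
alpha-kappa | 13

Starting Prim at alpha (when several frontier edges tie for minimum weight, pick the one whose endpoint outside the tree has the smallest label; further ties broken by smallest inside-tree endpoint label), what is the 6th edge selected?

Prim, starting at alpha.
Step 1: cheapest edge leaving the tree is alpha-delta (2); add delta.
Step 2: cheapest edge leaving the tree is alpha-mu (8); add mu.
Step 3: cheapest edge leaving the tree is mu-zeta (10); add zeta.
Step 4: cheapest edge leaving the tree is theta-zeta (2); add theta.
Step 5: cheapest edge leaving the tree is kappa-theta (5); add kappa.
Step 6: cheapest edge leaving the tree is alpha-beta (12); add beta.
The 6th edge added is alpha-beta.

alpha-beta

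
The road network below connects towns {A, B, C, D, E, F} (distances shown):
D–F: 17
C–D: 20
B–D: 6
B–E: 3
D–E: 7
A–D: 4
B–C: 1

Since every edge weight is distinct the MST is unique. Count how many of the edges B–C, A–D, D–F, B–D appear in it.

4

Sort edges by weight, then run Kruskal:
B–C (1): add — endpoints in different components.
B–E (3): add — endpoints in different components.
A–D (4): add — endpoints in different components.
B–D (6): add — endpoints in different components.
D–E (7): skip — D and E already connected.
D–F (17): add — endpoints in different components.
MST edge set: {B–C, B–E, A–D, B–D, D–F}.
Of the listed edges, {B–C, A–D, D–F, B–D} are in the MST → 4.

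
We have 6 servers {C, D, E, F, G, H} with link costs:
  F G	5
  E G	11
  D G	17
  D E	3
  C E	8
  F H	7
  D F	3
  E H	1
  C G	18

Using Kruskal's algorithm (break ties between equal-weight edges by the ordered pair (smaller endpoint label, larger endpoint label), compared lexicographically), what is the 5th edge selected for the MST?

Kruskal: consider edges lightest-first.
E H (1): add — endpoints in different components.
D E (3): add — endpoints in different components.
D F (3): add — endpoints in different components.
F G (5): add — endpoints in different components.
F H (7): skip — F and H already connected.
C E (8): add — endpoints in different components.
The 5th edge added is C E.

C-E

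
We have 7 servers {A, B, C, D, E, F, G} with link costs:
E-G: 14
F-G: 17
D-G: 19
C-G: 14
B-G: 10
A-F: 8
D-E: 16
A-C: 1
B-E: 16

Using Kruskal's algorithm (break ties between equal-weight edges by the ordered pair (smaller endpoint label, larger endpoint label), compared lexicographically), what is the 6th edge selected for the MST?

Kruskal's algorithm — process edges by increasing weight (ties by edge label):
A-C (1): add. Components now {A,C} {B} {D} {E} {F} {G}
A-F (8): add. Components now {A,C,F} {B} {D} {E} {G}
B-G (10): add. Components now {A,C,F} {B,G} {D} {E}
C-G (14): add. Components now {A,B,C,F,G} {D} {E}
E-G (14): add. Components now {A,B,C,E,F,G} {D}
B-E (16): skip — B and E already connected.
D-E (16): add. Components now {A,B,C,D,E,F,G}
The 6th edge added is D-E.

D-E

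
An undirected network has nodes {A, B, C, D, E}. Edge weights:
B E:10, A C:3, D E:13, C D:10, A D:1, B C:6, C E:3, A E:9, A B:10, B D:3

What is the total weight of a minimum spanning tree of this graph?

Prim, starting at D.
Step 1: cheapest edge leaving the tree is A D (1); add A.
Step 2: cheapest edge leaving the tree is B D (3); add B.
Step 3: cheapest edge leaving the tree is A C (3); add C.
Step 4: cheapest edge leaving the tree is C E (3); add E.
MST edges: A D, B D, A C, C E; total weight 1+3+3+3 = 10.

10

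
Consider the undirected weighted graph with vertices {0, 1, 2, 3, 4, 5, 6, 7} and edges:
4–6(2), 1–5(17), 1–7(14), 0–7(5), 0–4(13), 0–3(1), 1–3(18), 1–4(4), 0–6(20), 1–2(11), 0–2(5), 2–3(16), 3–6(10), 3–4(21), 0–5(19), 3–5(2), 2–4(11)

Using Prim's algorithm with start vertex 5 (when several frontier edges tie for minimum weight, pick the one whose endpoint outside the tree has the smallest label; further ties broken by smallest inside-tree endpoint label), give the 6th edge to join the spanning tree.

Prim, starting at 5.
Step 1: cheapest edge leaving the tree is 3–5 (2); add 3.
Step 2: cheapest edge leaving the tree is 0–3 (1); add 0.
Step 3: cheapest edge leaving the tree is 0–2 (5); add 2.
Step 4: cheapest edge leaving the tree is 0–7 (5); add 7.
Step 5: cheapest edge leaving the tree is 3–6 (10); add 6.
Step 6: cheapest edge leaving the tree is 4–6 (2); add 4.
Step 7: cheapest edge leaving the tree is 1–4 (4); add 1.
The 6th edge added is 4–6.

4-6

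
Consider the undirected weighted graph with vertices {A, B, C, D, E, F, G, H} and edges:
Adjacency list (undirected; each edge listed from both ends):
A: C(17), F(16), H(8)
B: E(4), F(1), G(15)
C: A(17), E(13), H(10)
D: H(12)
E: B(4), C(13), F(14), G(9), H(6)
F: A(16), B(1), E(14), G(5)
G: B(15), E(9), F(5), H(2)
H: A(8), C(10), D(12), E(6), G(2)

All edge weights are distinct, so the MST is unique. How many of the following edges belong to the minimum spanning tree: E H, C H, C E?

1

Kruskal's algorithm — process edges by increasing weight (ties by edge label):
B F (1): add — endpoints in different components.
G H (2): add — endpoints in different components.
B E (4): add — endpoints in different components.
F G (5): add — endpoints in different components.
E H (6): skip — E and H already connected.
A H (8): add — endpoints in different components.
E G (9): skip — E and G already connected.
C H (10): add — endpoints in different components.
D H (12): add — endpoints in different components.
MST edge set: {B F, G H, B E, F G, A H, C H, D H}.
Of the listed edges, {C H} are in the MST → 1.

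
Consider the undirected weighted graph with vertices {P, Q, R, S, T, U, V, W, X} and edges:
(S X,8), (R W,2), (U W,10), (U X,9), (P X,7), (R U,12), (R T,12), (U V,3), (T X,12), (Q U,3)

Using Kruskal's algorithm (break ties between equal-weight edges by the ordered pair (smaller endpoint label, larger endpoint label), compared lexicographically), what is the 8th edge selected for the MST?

R-T

Kruskal's algorithm — process edges by increasing weight (ties by edge label):
R W (2): add — endpoints in different components.
Q U (3): add — endpoints in different components.
U V (3): add — endpoints in different components.
P X (7): add — endpoints in different components.
S X (8): add — endpoints in different components.
U X (9): add — endpoints in different components.
U W (10): add — endpoints in different components.
R T (12): add — endpoints in different components.
The 8th edge added is R T.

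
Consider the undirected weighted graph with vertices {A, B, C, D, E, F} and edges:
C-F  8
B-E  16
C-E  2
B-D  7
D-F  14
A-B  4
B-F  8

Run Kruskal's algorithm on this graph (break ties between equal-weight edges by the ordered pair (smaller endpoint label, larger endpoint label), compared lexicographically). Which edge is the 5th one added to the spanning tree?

C-F

Kruskal's algorithm — process edges by increasing weight (ties by edge label):
C-E (2): add. Components now {A} {B} {C,E} {D} {F}
A-B (4): add. Components now {A,B} {C,E} {D} {F}
B-D (7): add. Components now {A,B,D} {C,E} {F}
B-F (8): add. Components now {A,B,D,F} {C,E}
C-F (8): add. Components now {A,B,C,D,E,F}
The 5th edge added is C-F.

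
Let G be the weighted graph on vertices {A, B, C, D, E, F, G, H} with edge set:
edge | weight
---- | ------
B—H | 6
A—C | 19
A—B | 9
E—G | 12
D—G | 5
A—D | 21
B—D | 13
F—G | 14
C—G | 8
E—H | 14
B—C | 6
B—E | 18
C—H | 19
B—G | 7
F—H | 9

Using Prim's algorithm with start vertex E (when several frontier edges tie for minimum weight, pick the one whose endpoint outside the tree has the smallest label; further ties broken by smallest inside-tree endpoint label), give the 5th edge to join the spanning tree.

B-H

Prim, starting at E.
Step 1: cheapest edge leaving the tree is E—G (12); add G.
Step 2: cheapest edge leaving the tree is D—G (5); add D.
Step 3: cheapest edge leaving the tree is B—G (7); add B.
Step 4: cheapest edge leaving the tree is B—C (6); add C.
Step 5: cheapest edge leaving the tree is B—H (6); add H.
Step 6: cheapest edge leaving the tree is A—B (9); add A.
Step 7: cheapest edge leaving the tree is F—H (9); add F.
The 5th edge added is B—H.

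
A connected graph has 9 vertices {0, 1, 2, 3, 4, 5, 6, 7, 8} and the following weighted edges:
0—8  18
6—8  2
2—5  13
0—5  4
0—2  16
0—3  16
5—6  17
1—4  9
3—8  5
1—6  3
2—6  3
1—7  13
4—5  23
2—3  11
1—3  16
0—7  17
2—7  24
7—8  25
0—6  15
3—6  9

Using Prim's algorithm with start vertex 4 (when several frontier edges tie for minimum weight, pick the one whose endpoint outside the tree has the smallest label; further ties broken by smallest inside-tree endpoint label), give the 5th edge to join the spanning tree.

Grow the tree from 4 using Prim:
Step 1: cheapest edge leaving the tree is 1—4 (9); add 1.
Step 2: cheapest edge leaving the tree is 1—6 (3); add 6.
Step 3: cheapest edge leaving the tree is 6—8 (2); add 8.
Step 4: cheapest edge leaving the tree is 2—6 (3); add 2.
Step 5: cheapest edge leaving the tree is 3—8 (5); add 3.
Step 6: cheapest edge leaving the tree is 2—5 (13); add 5.
Step 7: cheapest edge leaving the tree is 0—5 (4); add 0.
Step 8: cheapest edge leaving the tree is 1—7 (13); add 7.
The 5th edge added is 3—8.

3-8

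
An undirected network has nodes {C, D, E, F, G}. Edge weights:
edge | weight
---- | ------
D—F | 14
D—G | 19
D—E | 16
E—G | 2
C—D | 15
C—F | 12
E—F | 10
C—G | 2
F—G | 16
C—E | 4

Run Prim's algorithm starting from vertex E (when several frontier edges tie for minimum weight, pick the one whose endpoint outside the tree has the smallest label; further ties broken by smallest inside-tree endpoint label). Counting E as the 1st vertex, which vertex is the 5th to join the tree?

D

Prim's algorithm from E:
Step 1: frontier [E—G 2, C—E 4, E—F 10, D—E 16] → take E—G (2); add G.
Step 2: frontier [C—E 4, E—F 10, D—E 16, C—G 2, F—G 16, D—G 19] → take C—G (2); add C.
Step 3: frontier [C—F 12, C—D 15, E—F 10, D—E 16, F—G 16, D—G 19] → take E—F (10); add F.
Step 4: frontier [C—D 15, D—E 16, D—F 14, D—G 19] → take D—F (14); add D.
Vertex order: E, G, C, F, D. The 5th vertex is D.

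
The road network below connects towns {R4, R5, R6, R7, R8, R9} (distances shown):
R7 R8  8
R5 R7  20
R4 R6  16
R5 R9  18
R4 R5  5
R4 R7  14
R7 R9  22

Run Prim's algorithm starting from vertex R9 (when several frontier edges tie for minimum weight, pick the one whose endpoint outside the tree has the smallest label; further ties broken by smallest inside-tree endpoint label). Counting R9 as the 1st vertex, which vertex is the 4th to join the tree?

Grow the tree from R9 using Prim:
Step 1: frontier [R5 R9 18, R7 R9 22] → take R5 R9 (18); add R5.
Step 2: frontier [R4 R5 5, R5 R7 20, R7 R9 22] → take R4 R5 (5); add R4.
Step 3: frontier [R4 R7 14, R4 R6 16, R5 R7 20, R7 R9 22] → take R4 R7 (14); add R7.
Step 4: frontier [R4 R6 16, R7 R8 8] → take R7 R8 (8); add R8.
Step 5: frontier [R4 R6 16] → take R4 R6 (16); add R6.
Vertex order: R9, R5, R4, R7, R8, R6. The 4th vertex is R7.

R7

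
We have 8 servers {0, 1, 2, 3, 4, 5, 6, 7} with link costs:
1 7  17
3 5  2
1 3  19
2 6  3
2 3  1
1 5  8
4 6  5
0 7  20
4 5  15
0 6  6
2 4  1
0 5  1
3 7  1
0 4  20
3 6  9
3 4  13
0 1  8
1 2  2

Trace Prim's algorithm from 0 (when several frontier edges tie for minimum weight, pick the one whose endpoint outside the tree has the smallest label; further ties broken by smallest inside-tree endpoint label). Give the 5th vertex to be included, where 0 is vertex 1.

4

Grow the tree from 0 using Prim:
Step 1: cheapest edge leaving the tree is 0 5 (1); add 5.
Step 2: cheapest edge leaving the tree is 3 5 (2); add 3.
Step 3: cheapest edge leaving the tree is 2 3 (1); add 2.
Step 4: cheapest edge leaving the tree is 2 4 (1); add 4.
Step 5: cheapest edge leaving the tree is 3 7 (1); add 7.
Step 6: cheapest edge leaving the tree is 1 2 (2); add 1.
Step 7: cheapest edge leaving the tree is 2 6 (3); add 6.
Vertex order: 0, 5, 3, 2, 4, 7, 1, 6. The 5th vertex is 4.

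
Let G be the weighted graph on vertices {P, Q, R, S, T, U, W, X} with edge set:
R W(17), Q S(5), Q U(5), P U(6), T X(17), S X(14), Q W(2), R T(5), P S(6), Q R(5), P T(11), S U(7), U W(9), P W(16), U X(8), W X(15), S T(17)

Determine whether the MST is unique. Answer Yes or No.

Kruskal: consider edges lightest-first.
Q W (2): add — endpoints in different components.
Q R (5): add — endpoints in different components.
Q S (5): add — endpoints in different components.
Q U (5): add — endpoints in different components.
R T (5): add — endpoints in different components.
P S (6): add — endpoints in different components.
P U (6): skip — P and U already connected.
S U (7): skip — S and U already connected.
U X (8): add — endpoints in different components.
Non-tree edge P U has weight 6, equal to the heaviest edge on its tree cycle — swapping gives another MST of the same weight. Not unique.

No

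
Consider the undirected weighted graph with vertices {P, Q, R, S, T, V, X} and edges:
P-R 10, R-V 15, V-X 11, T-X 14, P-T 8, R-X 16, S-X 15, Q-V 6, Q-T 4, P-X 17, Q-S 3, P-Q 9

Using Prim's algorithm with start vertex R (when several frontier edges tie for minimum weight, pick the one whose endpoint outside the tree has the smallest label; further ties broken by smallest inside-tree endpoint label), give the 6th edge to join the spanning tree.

Prim, starting at R.
Step 1: cheapest edge leaving the tree is P-R (10); add P.
Step 2: cheapest edge leaving the tree is P-T (8); add T.
Step 3: cheapest edge leaving the tree is Q-T (4); add Q.
Step 4: cheapest edge leaving the tree is Q-S (3); add S.
Step 5: cheapest edge leaving the tree is Q-V (6); add V.
Step 6: cheapest edge leaving the tree is V-X (11); add X.
The 6th edge added is V-X.

V-X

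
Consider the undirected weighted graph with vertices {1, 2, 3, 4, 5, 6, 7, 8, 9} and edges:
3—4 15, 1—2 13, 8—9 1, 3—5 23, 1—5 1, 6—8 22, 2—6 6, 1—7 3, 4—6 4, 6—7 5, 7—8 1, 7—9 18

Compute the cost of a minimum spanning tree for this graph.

Prim's algorithm from 6:
Step 1: frontier [4—6 4, 6—7 5, 2—6 6, 6—8 22] → take 4—6 (4); add 4.
Step 2: frontier [3—4 15, 6—7 5, 2—6 6, 6—8 22] → take 6—7 (5); add 7.
Step 3: frontier [3—4 15, 2—6 6, 6—8 22, 7—8 1, 1—7 3, 7—9 18] → take 7—8 (1); add 8.
Step 4: frontier [3—4 15, 2—6 6, 1—7 3, 7—9 18, 8—9 1] → take 8—9 (1); add 9.
Step 5: frontier [3—4 15, 2—6 6, 1—7 3] → take 1—7 (3); add 1.
Step 6: frontier [1—5 1, 1—2 13, 3—4 15, 2—6 6] → take 1—5 (1); add 5.
Step 7: frontier [1—2 13, 3—4 15, 3—5 23, 2—6 6] → take 2—6 (6); add 2.
Step 8: frontier [3—4 15, 3—5 23] → take 3—4 (15); add 3.
MST edges: 4—6, 6—7, 7—8, 8—9, 1—7, 1—5, 2—6, 3—4; total weight 4+5+1+1+3+1+6+15 = 36.

36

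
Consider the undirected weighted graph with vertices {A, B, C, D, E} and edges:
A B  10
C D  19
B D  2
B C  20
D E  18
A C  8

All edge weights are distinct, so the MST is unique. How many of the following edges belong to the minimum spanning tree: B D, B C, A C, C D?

Kruskal's algorithm — process edges by increasing weight (ties by edge label):
B D (2): add. Components now {A} {B,D} {C} {E}
A C (8): add. Components now {A,C} {B,D} {E}
A B (10): add. Components now {A,B,C,D} {E}
D E (18): add. Components now {A,B,C,D,E}
MST edge set: {B D, A C, A B, D E}.
Of the listed edges, {B D, A C} are in the MST → 2.

2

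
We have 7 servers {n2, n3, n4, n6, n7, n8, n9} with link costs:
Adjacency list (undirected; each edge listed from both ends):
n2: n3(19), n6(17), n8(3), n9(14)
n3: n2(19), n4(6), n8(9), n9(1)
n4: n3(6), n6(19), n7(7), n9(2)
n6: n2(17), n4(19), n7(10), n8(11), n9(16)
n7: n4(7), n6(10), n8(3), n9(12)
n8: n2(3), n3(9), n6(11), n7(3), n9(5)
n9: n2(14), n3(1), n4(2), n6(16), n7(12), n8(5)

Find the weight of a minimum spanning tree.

Kruskal's algorithm — process edges by increasing weight (ties by edge label):
n3-n9 (1): add. Components now {n7} {n6} {n3,n9} {n4} {n8} {n2}
n4-n9 (2): add. Components now {n7} {n6} {n3,n4,n9} {n8} {n2}
n2-n8 (3): add. Components now {n7} {n6} {n3,n4,n9} {n2,n8}
n7-n8 (3): add. Components now {n2,n7,n8} {n6} {n3,n4,n9}
n8-n9 (5): add. Components now {n2,n3,n4,n7,n8,n9} {n6}
n3-n4 (6): skip — n3 and n4 already connected.
n4-n7 (7): skip — n7 and n4 already connected.
n3-n8 (9): skip — n3 and n8 already connected.
n6-n7 (10): add. Components now {n2,n3,n4,n6,n7,n8,n9}
MST edges: n3-n9, n4-n9, n2-n8, n7-n8, n8-n9, n6-n7; total weight 1+2+3+3+5+10 = 24.

24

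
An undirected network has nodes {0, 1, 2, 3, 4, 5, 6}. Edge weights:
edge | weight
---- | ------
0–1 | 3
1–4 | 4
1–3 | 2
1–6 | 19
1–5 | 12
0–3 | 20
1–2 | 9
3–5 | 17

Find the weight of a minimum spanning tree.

49

Prim's algorithm from 5:
Step 1: frontier [1–5 12, 3–5 17] → take 1–5 (12); add 1.
Step 2: frontier [1–3 2, 0–1 3, 1–4 4, 1–2 9, 1–6 19, 3–5 17] → take 1–3 (2); add 3.
Step 3: frontier [0–1 3, 1–4 4, 1–2 9, 1–6 19, 0–3 20] → take 0–1 (3); add 0.
Step 4: frontier [1–4 4, 1–2 9, 1–6 19] → take 1–4 (4); add 4.
Step 5: frontier [1–2 9, 1–6 19] → take 1–2 (9); add 2.
Step 6: frontier [1–6 19] → take 1–6 (19); add 6.
MST edges: 1–5, 1–3, 0–1, 1–4, 1–2, 1–6; total weight 12+2+3+4+9+19 = 49.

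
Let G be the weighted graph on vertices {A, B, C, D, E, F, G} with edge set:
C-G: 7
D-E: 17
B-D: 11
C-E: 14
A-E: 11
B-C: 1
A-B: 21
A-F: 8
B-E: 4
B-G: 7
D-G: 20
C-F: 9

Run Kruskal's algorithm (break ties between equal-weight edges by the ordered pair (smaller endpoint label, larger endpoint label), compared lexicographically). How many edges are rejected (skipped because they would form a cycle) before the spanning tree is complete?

Kruskal's algorithm — process edges by increasing weight (ties by edge label):
B-C (1): add — endpoints in different components.
B-E (4): add — endpoints in different components.
B-G (7): add — endpoints in different components.
C-G (7): skip — C and G already connected.
A-F (8): add — endpoints in different components.
C-F (9): add — endpoints in different components.
A-E (11): skip — A and E already connected.
B-D (11): add — endpoints in different components.
Edges rejected before the tree was complete: 2.

2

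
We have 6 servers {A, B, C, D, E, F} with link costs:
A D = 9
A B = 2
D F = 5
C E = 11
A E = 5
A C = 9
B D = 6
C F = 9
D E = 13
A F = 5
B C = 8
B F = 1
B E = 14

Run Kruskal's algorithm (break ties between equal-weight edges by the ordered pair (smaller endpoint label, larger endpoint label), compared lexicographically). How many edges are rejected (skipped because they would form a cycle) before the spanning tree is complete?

2

Sort edges by weight, then run Kruskal:
B F (1): add. Components now {A} {B,F} {C} {D} {E}
A B (2): add. Components now {A,B,F} {C} {D} {E}
A E (5): add. Components now {A,B,E,F} {C} {D}
A F (5): skip — A and F already connected.
D F (5): add. Components now {A,B,D,E,F} {C}
B D (6): skip — B and D already connected.
B C (8): add. Components now {A,B,C,D,E,F}
Edges rejected before the tree was complete: 2.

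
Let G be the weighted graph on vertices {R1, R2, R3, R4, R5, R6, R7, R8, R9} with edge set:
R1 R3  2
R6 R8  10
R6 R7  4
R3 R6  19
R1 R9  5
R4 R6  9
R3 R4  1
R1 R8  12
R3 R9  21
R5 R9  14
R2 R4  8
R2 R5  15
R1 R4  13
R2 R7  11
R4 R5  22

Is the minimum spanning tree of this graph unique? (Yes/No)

Yes

Kruskal's algorithm — process edges by increasing weight (ties by edge label):
R3 R4 (1): add — endpoints in different components.
R1 R3 (2): add — endpoints in different components.
R6 R7 (4): add — endpoints in different components.
R1 R9 (5): add — endpoints in different components.
R2 R4 (8): add — endpoints in different components.
R4 R6 (9): add — endpoints in different components.
R6 R8 (10): add — endpoints in different components.
R2 R7 (11): skip — R2 and R7 already connected.
R1 R8 (12): skip — R1 and R8 already connected.
R1 R4 (13): skip — R4 and R1 already connected.
R5 R9 (14): add — endpoints in different components.
Every non-tree edge has weight strictly greater than the heaviest edge on the tree path between its endpoints, so the MST is unique.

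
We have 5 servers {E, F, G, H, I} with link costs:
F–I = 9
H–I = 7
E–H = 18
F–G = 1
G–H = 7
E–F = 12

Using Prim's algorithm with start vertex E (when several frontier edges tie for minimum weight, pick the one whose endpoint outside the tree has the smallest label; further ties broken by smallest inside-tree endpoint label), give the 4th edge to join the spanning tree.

H-I

Prim, starting at E.
Step 1: cheapest edge leaving the tree is E–F (12); add F.
Step 2: cheapest edge leaving the tree is F–G (1); add G.
Step 3: cheapest edge leaving the tree is G–H (7); add H.
Step 4: cheapest edge leaving the tree is H–I (7); add I.
The 4th edge added is H–I.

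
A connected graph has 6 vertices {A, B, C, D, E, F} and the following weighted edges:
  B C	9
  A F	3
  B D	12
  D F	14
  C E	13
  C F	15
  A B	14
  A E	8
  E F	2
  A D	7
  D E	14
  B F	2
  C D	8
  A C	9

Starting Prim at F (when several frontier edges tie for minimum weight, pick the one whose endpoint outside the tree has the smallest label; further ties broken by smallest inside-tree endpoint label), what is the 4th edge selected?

A-D

Prim's algorithm from F:
Step 1: frontier [B F 2, E F 2, A F 3, D F 14, C F 15] → take B F (2); add B.
Step 2: frontier [B C 9, B D 12, A B 14, E F 2, A F 3, D F 14, C F 15] → take E F (2); add E.
Step 3: frontier [B C 9, B D 12, A B 14, A E 8, C E 13, D E 14, A F 3, D F 14, C F 15] → take A F (3); add A.
Step 4: frontier [A D 7, A C 9, B C 9, B D 12, C E 13, D E 14, D F 14, C F 15] → take A D (7); add D.
Step 5: frontier [A C 9, B C 9, C D 8, C E 13, C F 15] → take C D (8); add C.
The 4th edge added is A D.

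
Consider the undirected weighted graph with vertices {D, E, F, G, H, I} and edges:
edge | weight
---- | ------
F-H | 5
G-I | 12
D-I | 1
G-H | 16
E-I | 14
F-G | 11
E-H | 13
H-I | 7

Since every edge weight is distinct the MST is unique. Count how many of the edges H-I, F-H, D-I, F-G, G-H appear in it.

Kruskal's algorithm — process edges by increasing weight (ties by edge label):
D-I (1): add. Components now {D,I} {E} {F} {G} {H}
F-H (5): add. Components now {D,I} {E} {F,H} {G}
H-I (7): add. Components now {D,F,H,I} {E} {G}
F-G (11): add. Components now {D,F,G,H,I} {E}
G-I (12): skip — G and I already connected.
E-H (13): add. Components now {D,E,F,G,H,I}
MST edge set: {D-I, F-H, H-I, F-G, E-H}.
Of the listed edges, {H-I, F-H, D-I, F-G} are in the MST → 4.

4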